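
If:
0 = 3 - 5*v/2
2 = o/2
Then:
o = 4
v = 6/5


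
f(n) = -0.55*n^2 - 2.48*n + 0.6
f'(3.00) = -5.78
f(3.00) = -11.79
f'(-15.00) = 14.02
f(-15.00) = -85.95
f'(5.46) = -8.49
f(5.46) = -29.34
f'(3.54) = -6.37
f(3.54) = -15.07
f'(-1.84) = -0.46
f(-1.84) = 3.30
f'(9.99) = -13.47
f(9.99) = -79.07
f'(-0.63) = -1.79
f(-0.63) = 1.94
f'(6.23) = -9.33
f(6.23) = -36.20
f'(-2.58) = 0.36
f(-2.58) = 3.34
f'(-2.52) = 0.29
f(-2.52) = 3.36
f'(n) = -1.1*n - 2.48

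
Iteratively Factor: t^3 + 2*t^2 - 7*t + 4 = (t - 1)*(t^2 + 3*t - 4) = (t - 1)^2*(t + 4)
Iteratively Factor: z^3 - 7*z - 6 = (z + 1)*(z^2 - z - 6) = (z - 3)*(z + 1)*(z + 2)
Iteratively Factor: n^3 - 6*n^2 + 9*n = (n - 3)*(n^2 - 3*n) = n*(n - 3)*(n - 3)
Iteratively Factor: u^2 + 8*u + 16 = (u + 4)*(u + 4)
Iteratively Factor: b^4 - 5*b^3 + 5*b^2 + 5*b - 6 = (b + 1)*(b^3 - 6*b^2 + 11*b - 6) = (b - 3)*(b + 1)*(b^2 - 3*b + 2) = (b - 3)*(b - 2)*(b + 1)*(b - 1)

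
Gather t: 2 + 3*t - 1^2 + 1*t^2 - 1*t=t^2 + 2*t + 1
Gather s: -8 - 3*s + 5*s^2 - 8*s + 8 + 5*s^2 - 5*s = 10*s^2 - 16*s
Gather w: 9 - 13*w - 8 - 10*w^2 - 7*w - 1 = -10*w^2 - 20*w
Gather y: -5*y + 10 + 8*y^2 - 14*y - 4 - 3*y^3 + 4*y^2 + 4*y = -3*y^3 + 12*y^2 - 15*y + 6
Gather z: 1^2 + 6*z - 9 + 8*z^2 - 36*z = 8*z^2 - 30*z - 8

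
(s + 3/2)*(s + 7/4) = s^2 + 13*s/4 + 21/8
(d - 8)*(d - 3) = d^2 - 11*d + 24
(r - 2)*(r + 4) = r^2 + 2*r - 8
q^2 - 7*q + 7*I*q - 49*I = (q - 7)*(q + 7*I)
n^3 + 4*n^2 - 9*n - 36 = (n - 3)*(n + 3)*(n + 4)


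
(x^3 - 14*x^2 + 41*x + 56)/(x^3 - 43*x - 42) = (x - 8)/(x + 6)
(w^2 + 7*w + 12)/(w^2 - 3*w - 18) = (w + 4)/(w - 6)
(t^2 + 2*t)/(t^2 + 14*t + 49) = t*(t + 2)/(t^2 + 14*t + 49)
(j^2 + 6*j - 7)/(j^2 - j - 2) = (-j^2 - 6*j + 7)/(-j^2 + j + 2)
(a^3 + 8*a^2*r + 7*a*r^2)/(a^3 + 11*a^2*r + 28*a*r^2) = (a + r)/(a + 4*r)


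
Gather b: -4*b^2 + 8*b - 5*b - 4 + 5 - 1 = -4*b^2 + 3*b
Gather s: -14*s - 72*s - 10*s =-96*s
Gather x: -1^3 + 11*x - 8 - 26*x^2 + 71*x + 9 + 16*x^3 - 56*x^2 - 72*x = 16*x^3 - 82*x^2 + 10*x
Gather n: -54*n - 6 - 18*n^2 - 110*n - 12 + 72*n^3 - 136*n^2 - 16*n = 72*n^3 - 154*n^2 - 180*n - 18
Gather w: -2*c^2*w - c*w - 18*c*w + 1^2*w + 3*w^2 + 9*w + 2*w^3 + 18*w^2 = 2*w^3 + 21*w^2 + w*(-2*c^2 - 19*c + 10)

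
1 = 1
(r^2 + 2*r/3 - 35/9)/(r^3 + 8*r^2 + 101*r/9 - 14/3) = (3*r - 5)/(3*r^2 + 17*r - 6)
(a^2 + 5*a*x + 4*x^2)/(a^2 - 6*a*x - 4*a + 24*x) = (a^2 + 5*a*x + 4*x^2)/(a^2 - 6*a*x - 4*a + 24*x)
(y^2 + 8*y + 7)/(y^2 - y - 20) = (y^2 + 8*y + 7)/(y^2 - y - 20)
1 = 1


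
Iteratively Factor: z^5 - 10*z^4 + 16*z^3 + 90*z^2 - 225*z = (z - 3)*(z^4 - 7*z^3 - 5*z^2 + 75*z) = (z - 5)*(z - 3)*(z^3 - 2*z^2 - 15*z) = z*(z - 5)*(z - 3)*(z^2 - 2*z - 15) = z*(z - 5)^2*(z - 3)*(z + 3)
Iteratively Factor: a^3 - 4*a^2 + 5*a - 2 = (a - 1)*(a^2 - 3*a + 2) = (a - 1)^2*(a - 2)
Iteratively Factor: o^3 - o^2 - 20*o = (o)*(o^2 - o - 20) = o*(o - 5)*(o + 4)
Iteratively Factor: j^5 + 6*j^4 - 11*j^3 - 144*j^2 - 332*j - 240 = (j + 2)*(j^4 + 4*j^3 - 19*j^2 - 106*j - 120) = (j - 5)*(j + 2)*(j^3 + 9*j^2 + 26*j + 24) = (j - 5)*(j + 2)*(j + 4)*(j^2 + 5*j + 6) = (j - 5)*(j + 2)^2*(j + 4)*(j + 3)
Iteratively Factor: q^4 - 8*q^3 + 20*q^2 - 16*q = (q - 4)*(q^3 - 4*q^2 + 4*q) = (q - 4)*(q - 2)*(q^2 - 2*q) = (q - 4)*(q - 2)^2*(q)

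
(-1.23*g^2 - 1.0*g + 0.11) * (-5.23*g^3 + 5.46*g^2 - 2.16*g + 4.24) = 6.4329*g^5 - 1.4858*g^4 - 3.3785*g^3 - 2.4546*g^2 - 4.4776*g + 0.4664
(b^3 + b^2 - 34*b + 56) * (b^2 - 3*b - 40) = b^5 - 2*b^4 - 77*b^3 + 118*b^2 + 1192*b - 2240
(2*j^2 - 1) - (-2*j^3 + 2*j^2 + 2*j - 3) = 2*j^3 - 2*j + 2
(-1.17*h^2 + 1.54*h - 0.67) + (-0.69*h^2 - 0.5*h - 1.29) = -1.86*h^2 + 1.04*h - 1.96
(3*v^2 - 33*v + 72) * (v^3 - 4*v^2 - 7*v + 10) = 3*v^5 - 45*v^4 + 183*v^3 - 27*v^2 - 834*v + 720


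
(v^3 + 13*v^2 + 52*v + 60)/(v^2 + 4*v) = (v^3 + 13*v^2 + 52*v + 60)/(v*(v + 4))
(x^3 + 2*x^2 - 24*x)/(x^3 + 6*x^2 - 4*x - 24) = x*(x - 4)/(x^2 - 4)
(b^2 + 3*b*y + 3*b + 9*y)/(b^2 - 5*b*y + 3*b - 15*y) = (-b - 3*y)/(-b + 5*y)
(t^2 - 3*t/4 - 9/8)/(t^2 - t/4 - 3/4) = (t - 3/2)/(t - 1)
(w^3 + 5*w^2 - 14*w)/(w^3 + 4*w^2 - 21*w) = (w - 2)/(w - 3)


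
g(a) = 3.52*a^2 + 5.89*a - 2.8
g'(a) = 7.04*a + 5.89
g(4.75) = 104.60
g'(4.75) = 39.33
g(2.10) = 25.09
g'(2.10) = 20.67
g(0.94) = 5.85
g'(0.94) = 12.51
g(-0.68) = -5.18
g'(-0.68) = 1.10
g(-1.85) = -1.65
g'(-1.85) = -7.13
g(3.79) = 70.08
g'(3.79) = 32.57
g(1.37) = 11.88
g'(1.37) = 15.53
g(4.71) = 103.03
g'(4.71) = 39.05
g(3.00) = 46.55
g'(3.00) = 27.01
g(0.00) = -2.80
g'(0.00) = 5.89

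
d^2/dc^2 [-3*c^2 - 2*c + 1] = -6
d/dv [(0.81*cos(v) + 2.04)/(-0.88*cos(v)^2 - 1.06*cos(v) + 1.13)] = (0.7128*sin(v)^2 - 3.5904*cos(v) - 3.7905)*sin(v)/(0.88*cos(v)^2 + 1.06*cos(v) - 1.13)^2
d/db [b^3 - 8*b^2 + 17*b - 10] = 3*b^2 - 16*b + 17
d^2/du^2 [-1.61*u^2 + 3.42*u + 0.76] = -3.22000000000000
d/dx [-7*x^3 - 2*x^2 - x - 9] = -21*x^2 - 4*x - 1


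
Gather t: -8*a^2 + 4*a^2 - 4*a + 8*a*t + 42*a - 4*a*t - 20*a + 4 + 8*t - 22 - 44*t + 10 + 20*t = -4*a^2 + 18*a + t*(4*a - 16) - 8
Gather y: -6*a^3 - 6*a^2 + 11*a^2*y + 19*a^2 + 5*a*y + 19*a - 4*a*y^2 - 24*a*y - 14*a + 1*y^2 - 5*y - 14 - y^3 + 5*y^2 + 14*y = -6*a^3 + 13*a^2 + 5*a - y^3 + y^2*(6 - 4*a) + y*(11*a^2 - 19*a + 9) - 14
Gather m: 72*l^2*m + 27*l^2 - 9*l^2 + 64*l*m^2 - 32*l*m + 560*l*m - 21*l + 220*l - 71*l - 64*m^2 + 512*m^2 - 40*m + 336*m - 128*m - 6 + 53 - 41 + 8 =18*l^2 + 128*l + m^2*(64*l + 448) + m*(72*l^2 + 528*l + 168) + 14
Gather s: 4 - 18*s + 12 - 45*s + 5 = 21 - 63*s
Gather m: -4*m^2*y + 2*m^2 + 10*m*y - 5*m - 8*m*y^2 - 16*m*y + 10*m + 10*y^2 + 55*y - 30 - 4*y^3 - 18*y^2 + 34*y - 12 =m^2*(2 - 4*y) + m*(-8*y^2 - 6*y + 5) - 4*y^3 - 8*y^2 + 89*y - 42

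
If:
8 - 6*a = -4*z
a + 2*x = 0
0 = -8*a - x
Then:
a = 0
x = 0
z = -2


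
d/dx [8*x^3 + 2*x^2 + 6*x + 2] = 24*x^2 + 4*x + 6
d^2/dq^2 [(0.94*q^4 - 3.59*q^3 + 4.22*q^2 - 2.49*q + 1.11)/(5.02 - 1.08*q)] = (-6.578496*q^4 + 89.915616*q^3 - 401.041776*q^2 + 542.816616*q - 188.281216)/(1.259712*q^3 - 17.565984*q^2 + 81.649296*q - 126.506008)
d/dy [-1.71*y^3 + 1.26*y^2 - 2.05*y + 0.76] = -5.13*y^2 + 2.52*y - 2.05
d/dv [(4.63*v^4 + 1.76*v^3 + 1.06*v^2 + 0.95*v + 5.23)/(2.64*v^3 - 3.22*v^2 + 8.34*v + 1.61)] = (12.2232*v^6 - 29.8172*v^5 + 107.377*v^4 + 54.158*v^3 - 21.0214*v^2 + 37.0944*v - 42.0887)/(6.9696*v^6 - 17.0016*v^5 + 54.4036*v^4 - 45.2088*v^3 + 59.1872*v^2 + 26.8548*v + 2.5921)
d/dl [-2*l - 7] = -2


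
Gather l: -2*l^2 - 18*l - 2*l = -2*l^2 - 20*l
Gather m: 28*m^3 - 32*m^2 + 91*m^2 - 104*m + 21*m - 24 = 28*m^3 + 59*m^2 - 83*m - 24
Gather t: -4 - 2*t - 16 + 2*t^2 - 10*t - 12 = 2*t^2 - 12*t - 32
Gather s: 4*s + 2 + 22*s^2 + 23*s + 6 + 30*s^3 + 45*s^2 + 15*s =30*s^3 + 67*s^2 + 42*s + 8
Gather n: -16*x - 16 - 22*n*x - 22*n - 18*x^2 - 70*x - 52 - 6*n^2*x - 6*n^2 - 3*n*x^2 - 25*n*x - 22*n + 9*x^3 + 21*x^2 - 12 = n^2*(-6*x - 6) + n*(-3*x^2 - 47*x - 44) + 9*x^3 + 3*x^2 - 86*x - 80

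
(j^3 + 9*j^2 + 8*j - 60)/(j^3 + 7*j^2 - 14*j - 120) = (j - 2)/(j - 4)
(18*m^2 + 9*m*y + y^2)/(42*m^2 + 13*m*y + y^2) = (3*m + y)/(7*m + y)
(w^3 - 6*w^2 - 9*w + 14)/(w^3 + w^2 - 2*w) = (w - 7)/w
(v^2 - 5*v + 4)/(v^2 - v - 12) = (v - 1)/(v + 3)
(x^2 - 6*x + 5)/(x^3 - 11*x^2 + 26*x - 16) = (x - 5)/(x^2 - 10*x + 16)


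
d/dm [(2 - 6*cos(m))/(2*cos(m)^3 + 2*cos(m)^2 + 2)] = (-5*cos(m)/2 - 3*cos(3*m)/2 + 3)*sin(m)/(cos(m)^3 + cos(m)^2 + 1)^2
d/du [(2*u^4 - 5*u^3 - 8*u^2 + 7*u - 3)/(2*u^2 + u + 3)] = (8*u^5 - 4*u^4 + 14*u^3 - 67*u^2 - 36*u + 24)/(4*u^4 + 4*u^3 + 13*u^2 + 6*u + 9)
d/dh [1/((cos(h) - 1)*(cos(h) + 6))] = (2*cos(h) + 5)*sin(h)/((cos(h) - 1)^2*(cos(h) + 6)^2)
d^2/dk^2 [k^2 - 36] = 2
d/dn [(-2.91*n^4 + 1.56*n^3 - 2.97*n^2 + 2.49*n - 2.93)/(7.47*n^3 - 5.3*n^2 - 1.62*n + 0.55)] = (-21.7377*n^6 + 30.846*n^5 + 28.0605*n^4 - 48.657*n^3 + 86.2437*n^2 - 34.325*n - 3.3771)/(55.8009*n^6 - 79.182*n^5 + 3.8872*n^4 + 25.389*n^3 - 3.2056*n^2 - 1.782*n + 0.3025)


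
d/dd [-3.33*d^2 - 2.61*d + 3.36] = -6.66*d - 2.61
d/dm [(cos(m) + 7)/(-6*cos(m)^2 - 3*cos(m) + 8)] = (6*sin(m)^2 - 84*cos(m) - 35)*sin(m)/(6*cos(m)^2 + 3*cos(m) - 8)^2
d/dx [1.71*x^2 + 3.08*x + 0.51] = 3.42*x + 3.08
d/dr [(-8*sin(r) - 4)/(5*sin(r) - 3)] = 44*cos(r)/(5*sin(r) - 3)^2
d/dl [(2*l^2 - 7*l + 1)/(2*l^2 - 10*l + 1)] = 3*(1 - 2*l^2)/(4*l^4 - 40*l^3 + 104*l^2 - 20*l + 1)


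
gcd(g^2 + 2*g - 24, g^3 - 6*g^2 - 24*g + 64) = 1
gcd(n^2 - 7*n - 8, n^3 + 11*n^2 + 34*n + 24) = n + 1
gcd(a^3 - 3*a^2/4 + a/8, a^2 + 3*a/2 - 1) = a - 1/2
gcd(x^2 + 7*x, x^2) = x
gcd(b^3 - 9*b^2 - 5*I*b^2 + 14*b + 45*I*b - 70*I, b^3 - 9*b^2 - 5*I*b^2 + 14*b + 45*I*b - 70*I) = b^3 + b^2*(-9 - 5*I) + b*(14 + 45*I) - 70*I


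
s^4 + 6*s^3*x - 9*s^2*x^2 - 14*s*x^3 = s*(s - 2*x)*(s + x)*(s + 7*x)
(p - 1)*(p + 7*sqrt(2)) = p^2 - p + 7*sqrt(2)*p - 7*sqrt(2)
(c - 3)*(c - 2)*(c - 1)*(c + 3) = c^4 - 3*c^3 - 7*c^2 + 27*c - 18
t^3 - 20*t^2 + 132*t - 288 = (t - 8)*(t - 6)^2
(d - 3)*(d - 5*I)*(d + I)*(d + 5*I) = d^4 - 3*d^3 + I*d^3 + 25*d^2 - 3*I*d^2 - 75*d + 25*I*d - 75*I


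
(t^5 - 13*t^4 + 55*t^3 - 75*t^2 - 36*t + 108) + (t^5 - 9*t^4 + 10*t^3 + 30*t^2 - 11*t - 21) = 2*t^5 - 22*t^4 + 65*t^3 - 45*t^2 - 47*t + 87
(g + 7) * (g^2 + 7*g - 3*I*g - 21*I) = g^3 + 14*g^2 - 3*I*g^2 + 49*g - 42*I*g - 147*I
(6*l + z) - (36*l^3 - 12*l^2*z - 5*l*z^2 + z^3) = -36*l^3 + 12*l^2*z + 5*l*z^2 + 6*l - z^3 + z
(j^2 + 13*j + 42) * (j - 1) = j^3 + 12*j^2 + 29*j - 42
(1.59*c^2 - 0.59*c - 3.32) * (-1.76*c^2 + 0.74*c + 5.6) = -2.7984*c^4 + 2.215*c^3 + 14.3106*c^2 - 5.7608*c - 18.592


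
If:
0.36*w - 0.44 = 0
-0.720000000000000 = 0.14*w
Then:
No Solution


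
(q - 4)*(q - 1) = q^2 - 5*q + 4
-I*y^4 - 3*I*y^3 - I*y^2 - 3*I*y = y*(y + 3)*(y - I)*(-I*y + 1)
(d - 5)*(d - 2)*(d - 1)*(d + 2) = d^4 - 6*d^3 + d^2 + 24*d - 20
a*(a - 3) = a^2 - 3*a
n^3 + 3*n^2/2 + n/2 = n*(n + 1/2)*(n + 1)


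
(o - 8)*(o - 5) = o^2 - 13*o + 40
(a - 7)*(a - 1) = a^2 - 8*a + 7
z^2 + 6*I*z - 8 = (z + 2*I)*(z + 4*I)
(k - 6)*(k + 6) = k^2 - 36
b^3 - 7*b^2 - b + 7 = (b - 7)*(b - 1)*(b + 1)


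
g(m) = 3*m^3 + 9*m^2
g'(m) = 9*m^2 + 18*m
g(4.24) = 390.47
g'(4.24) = 238.12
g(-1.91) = 11.93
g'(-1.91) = -1.55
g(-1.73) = 11.40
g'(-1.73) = -4.20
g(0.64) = 4.47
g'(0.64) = 15.21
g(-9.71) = -1897.94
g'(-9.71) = 673.78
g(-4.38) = -79.42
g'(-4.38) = 93.82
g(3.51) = 240.61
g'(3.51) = 174.06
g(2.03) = 62.18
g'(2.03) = 73.63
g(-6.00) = -324.00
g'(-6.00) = 216.00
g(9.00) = 2916.00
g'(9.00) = 891.00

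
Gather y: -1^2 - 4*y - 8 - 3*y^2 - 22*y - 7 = -3*y^2 - 26*y - 16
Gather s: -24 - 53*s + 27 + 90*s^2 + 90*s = 90*s^2 + 37*s + 3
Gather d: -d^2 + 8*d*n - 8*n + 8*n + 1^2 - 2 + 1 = -d^2 + 8*d*n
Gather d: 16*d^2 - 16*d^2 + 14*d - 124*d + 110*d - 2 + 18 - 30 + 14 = 0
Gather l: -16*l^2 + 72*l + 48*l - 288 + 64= -16*l^2 + 120*l - 224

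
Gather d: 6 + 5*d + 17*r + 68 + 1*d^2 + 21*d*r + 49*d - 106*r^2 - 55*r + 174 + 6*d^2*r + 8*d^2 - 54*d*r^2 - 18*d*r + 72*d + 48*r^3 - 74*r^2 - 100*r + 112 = d^2*(6*r + 9) + d*(-54*r^2 + 3*r + 126) + 48*r^3 - 180*r^2 - 138*r + 360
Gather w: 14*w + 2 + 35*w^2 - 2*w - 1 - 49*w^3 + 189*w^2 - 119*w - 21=-49*w^3 + 224*w^2 - 107*w - 20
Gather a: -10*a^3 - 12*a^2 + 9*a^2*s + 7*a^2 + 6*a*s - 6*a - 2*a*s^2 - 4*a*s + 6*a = -10*a^3 + a^2*(9*s - 5) + a*(-2*s^2 + 2*s)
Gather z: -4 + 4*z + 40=4*z + 36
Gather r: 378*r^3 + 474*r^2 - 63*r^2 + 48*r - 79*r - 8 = 378*r^3 + 411*r^2 - 31*r - 8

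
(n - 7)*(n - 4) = n^2 - 11*n + 28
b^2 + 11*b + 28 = (b + 4)*(b + 7)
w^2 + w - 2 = (w - 1)*(w + 2)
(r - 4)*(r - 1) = r^2 - 5*r + 4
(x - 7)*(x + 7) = x^2 - 49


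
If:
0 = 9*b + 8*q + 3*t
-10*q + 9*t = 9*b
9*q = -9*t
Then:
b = 0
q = 0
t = 0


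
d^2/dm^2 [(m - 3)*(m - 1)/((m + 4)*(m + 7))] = 30*(-m^3 - 5*m^2 + 29*m + 153)/(m^6 + 33*m^5 + 447*m^4 + 3179*m^3 + 12516*m^2 + 25872*m + 21952)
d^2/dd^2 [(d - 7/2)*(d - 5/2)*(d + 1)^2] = 12*d^2 - 24*d - 9/2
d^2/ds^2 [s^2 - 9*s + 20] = 2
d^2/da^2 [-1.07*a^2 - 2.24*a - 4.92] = -2.14000000000000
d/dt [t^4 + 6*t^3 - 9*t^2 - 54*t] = 4*t^3 + 18*t^2 - 18*t - 54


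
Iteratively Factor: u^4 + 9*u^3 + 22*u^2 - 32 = (u + 2)*(u^3 + 7*u^2 + 8*u - 16) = (u - 1)*(u + 2)*(u^2 + 8*u + 16) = (u - 1)*(u + 2)*(u + 4)*(u + 4)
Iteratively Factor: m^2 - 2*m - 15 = (m - 5)*(m + 3)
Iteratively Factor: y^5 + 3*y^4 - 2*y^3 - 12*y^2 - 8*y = (y + 1)*(y^4 + 2*y^3 - 4*y^2 - 8*y) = (y + 1)*(y + 2)*(y^3 - 4*y) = (y + 1)*(y + 2)^2*(y^2 - 2*y) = (y - 2)*(y + 1)*(y + 2)^2*(y)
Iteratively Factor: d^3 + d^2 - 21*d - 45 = (d - 5)*(d^2 + 6*d + 9) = (d - 5)*(d + 3)*(d + 3)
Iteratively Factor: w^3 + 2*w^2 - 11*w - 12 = (w + 1)*(w^2 + w - 12) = (w - 3)*(w + 1)*(w + 4)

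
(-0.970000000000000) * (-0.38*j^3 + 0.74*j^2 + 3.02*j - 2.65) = 0.3686*j^3 - 0.7178*j^2 - 2.9294*j + 2.5705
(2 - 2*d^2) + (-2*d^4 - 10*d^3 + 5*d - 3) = -2*d^4 - 10*d^3 - 2*d^2 + 5*d - 1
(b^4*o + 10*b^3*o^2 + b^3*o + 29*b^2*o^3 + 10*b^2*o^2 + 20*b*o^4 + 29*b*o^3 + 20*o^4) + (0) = b^4*o + 10*b^3*o^2 + b^3*o + 29*b^2*o^3 + 10*b^2*o^2 + 20*b*o^4 + 29*b*o^3 + 20*o^4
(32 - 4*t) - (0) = 32 - 4*t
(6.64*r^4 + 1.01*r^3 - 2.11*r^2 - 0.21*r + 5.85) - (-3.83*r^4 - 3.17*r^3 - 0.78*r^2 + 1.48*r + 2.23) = 10.47*r^4 + 4.18*r^3 - 1.33*r^2 - 1.69*r + 3.62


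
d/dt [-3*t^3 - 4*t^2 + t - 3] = -9*t^2 - 8*t + 1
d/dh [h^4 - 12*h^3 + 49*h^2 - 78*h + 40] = 4*h^3 - 36*h^2 + 98*h - 78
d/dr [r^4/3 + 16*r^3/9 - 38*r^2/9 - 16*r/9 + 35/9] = 4*r^3/3 + 16*r^2/3 - 76*r/9 - 16/9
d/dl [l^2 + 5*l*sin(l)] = 5*l*cos(l) + 2*l + 5*sin(l)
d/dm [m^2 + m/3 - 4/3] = 2*m + 1/3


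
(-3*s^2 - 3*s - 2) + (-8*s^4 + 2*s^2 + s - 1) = -8*s^4 - s^2 - 2*s - 3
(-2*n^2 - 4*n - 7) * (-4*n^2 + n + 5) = 8*n^4 + 14*n^3 + 14*n^2 - 27*n - 35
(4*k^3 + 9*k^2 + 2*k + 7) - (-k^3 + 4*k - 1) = 5*k^3 + 9*k^2 - 2*k + 8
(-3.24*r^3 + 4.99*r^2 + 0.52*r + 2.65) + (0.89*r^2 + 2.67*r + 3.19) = -3.24*r^3 + 5.88*r^2 + 3.19*r + 5.84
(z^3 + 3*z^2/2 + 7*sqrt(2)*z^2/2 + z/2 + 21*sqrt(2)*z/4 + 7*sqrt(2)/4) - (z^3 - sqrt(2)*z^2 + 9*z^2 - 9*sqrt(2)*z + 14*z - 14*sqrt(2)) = -15*z^2/2 + 9*sqrt(2)*z^2/2 - 27*z/2 + 57*sqrt(2)*z/4 + 63*sqrt(2)/4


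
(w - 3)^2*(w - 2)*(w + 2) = w^4 - 6*w^3 + 5*w^2 + 24*w - 36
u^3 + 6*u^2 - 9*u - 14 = (u - 2)*(u + 1)*(u + 7)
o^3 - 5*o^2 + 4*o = o*(o - 4)*(o - 1)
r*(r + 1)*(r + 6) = r^3 + 7*r^2 + 6*r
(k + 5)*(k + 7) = k^2 + 12*k + 35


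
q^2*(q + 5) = q^3 + 5*q^2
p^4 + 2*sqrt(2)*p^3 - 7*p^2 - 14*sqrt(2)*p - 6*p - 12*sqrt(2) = (p - 3)*(p + 1)*(p + 2)*(p + 2*sqrt(2))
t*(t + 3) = t^2 + 3*t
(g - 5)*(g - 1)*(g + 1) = g^3 - 5*g^2 - g + 5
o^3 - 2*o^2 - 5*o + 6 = (o - 3)*(o - 1)*(o + 2)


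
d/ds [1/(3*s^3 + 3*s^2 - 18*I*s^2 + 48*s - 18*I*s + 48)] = (-3*s^2 - 2*s + 12*I*s - 16 + 6*I)/(3*(s^3 + s^2 - 6*I*s^2 + 16*s - 6*I*s + 16)^2)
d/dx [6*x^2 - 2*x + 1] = 12*x - 2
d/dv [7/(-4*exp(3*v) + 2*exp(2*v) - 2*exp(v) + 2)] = (21*exp(2*v) - 7*exp(v) + 7/2)*exp(v)/(2*exp(3*v) - exp(2*v) + exp(v) - 1)^2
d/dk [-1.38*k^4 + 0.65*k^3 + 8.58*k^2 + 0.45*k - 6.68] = -5.52*k^3 + 1.95*k^2 + 17.16*k + 0.45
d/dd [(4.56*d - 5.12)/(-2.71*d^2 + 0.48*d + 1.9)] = (12.3576*d^2 - 27.7504*d + 11.1216)/(7.3441*d^4 - 2.6016*d^3 - 10.0676*d^2 + 1.824*d + 3.61)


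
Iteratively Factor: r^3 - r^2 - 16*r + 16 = (r - 1)*(r^2 - 16) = (r - 4)*(r - 1)*(r + 4)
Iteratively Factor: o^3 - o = (o)*(o^2 - 1) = o*(o - 1)*(o + 1)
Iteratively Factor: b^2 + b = (b + 1)*(b)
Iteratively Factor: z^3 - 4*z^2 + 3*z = (z - 3)*(z^2 - z) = (z - 3)*(z - 1)*(z)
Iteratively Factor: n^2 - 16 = (n + 4)*(n - 4)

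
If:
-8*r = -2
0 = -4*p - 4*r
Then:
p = -1/4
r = 1/4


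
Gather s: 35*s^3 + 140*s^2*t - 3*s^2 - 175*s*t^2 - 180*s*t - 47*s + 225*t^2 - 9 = 35*s^3 + s^2*(140*t - 3) + s*(-175*t^2 - 180*t - 47) + 225*t^2 - 9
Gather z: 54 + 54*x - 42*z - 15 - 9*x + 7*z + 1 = 45*x - 35*z + 40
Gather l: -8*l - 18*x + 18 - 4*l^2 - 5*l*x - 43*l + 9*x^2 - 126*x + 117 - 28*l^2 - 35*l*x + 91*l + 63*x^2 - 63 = -32*l^2 + l*(40 - 40*x) + 72*x^2 - 144*x + 72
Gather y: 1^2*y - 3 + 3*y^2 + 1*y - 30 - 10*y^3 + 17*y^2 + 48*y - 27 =-10*y^3 + 20*y^2 + 50*y - 60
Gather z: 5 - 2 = 3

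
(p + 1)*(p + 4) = p^2 + 5*p + 4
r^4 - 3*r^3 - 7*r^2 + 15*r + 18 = (r - 3)^2*(r + 1)*(r + 2)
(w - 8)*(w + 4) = w^2 - 4*w - 32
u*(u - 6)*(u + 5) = u^3 - u^2 - 30*u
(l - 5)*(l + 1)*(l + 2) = l^3 - 2*l^2 - 13*l - 10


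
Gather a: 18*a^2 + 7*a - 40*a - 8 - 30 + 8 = 18*a^2 - 33*a - 30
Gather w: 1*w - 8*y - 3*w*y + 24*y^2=w*(1 - 3*y) + 24*y^2 - 8*y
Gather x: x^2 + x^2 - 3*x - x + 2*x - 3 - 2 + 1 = 2*x^2 - 2*x - 4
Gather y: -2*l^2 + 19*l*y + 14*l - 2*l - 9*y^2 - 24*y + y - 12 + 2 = -2*l^2 + 12*l - 9*y^2 + y*(19*l - 23) - 10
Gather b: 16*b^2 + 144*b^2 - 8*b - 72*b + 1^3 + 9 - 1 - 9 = 160*b^2 - 80*b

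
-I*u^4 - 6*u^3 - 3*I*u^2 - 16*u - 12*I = (u - 6*I)*(u - 2*I)*(u + I)*(-I*u + 1)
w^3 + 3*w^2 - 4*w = w*(w - 1)*(w + 4)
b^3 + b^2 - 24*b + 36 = (b - 3)*(b - 2)*(b + 6)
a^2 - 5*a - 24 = (a - 8)*(a + 3)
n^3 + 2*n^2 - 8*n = n*(n - 2)*(n + 4)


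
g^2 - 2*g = g*(g - 2)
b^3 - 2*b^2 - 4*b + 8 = (b - 2)^2*(b + 2)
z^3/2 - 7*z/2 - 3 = (z/2 + 1)*(z - 3)*(z + 1)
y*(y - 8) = y^2 - 8*y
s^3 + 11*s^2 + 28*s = s*(s + 4)*(s + 7)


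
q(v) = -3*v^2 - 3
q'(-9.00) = 54.00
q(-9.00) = -246.00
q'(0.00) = 0.00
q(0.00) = -3.00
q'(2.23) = -13.38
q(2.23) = -17.92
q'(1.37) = -8.22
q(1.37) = -8.63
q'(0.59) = -3.54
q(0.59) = -4.04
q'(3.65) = -21.90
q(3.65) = -42.97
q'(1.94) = -11.64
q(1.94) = -14.29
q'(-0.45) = 2.70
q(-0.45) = -3.61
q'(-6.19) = 37.14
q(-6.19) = -117.95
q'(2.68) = -16.08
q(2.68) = -24.55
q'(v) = -6*v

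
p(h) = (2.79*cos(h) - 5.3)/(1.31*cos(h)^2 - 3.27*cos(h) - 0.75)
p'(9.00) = 1.32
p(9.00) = -2.36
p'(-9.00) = -1.32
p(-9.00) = -2.36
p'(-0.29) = -0.38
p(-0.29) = 0.98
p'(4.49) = -18087.00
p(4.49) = -169.20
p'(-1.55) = -28.63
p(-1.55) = 6.41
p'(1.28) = 6.04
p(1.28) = 2.85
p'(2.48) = 2.87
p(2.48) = -2.84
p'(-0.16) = -0.20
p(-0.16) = 0.94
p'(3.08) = 0.16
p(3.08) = -2.12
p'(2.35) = 4.58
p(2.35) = -3.31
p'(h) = (2.62*sin(h)*cos(h) - 3.27*sin(h))*(2.79*cos(h) - 5.3)/(1.31*cos(h)^2 - 3.27*cos(h) - 0.75)^2 - 2.79*sin(h)/(1.31*cos(h)^2 - 3.27*cos(h) - 0.75)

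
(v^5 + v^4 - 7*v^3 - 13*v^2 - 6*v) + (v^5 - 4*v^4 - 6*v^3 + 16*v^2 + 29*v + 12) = 2*v^5 - 3*v^4 - 13*v^3 + 3*v^2 + 23*v + 12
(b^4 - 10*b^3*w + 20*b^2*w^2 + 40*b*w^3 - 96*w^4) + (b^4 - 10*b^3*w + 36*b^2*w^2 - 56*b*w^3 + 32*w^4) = 2*b^4 - 20*b^3*w + 56*b^2*w^2 - 16*b*w^3 - 64*w^4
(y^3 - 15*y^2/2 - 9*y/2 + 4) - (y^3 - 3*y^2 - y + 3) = -9*y^2/2 - 7*y/2 + 1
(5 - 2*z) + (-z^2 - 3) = -z^2 - 2*z + 2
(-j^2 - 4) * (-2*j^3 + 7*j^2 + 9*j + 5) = 2*j^5 - 7*j^4 - j^3 - 33*j^2 - 36*j - 20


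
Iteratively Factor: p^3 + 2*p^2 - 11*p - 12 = (p - 3)*(p^2 + 5*p + 4) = (p - 3)*(p + 1)*(p + 4)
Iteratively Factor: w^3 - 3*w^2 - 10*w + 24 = (w + 3)*(w^2 - 6*w + 8) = (w - 4)*(w + 3)*(w - 2)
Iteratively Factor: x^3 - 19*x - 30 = (x - 5)*(x^2 + 5*x + 6) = (x - 5)*(x + 2)*(x + 3)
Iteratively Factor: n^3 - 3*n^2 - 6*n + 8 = (n - 4)*(n^2 + n - 2) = (n - 4)*(n - 1)*(n + 2)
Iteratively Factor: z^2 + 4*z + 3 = (z + 1)*(z + 3)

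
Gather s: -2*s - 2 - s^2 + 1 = -s^2 - 2*s - 1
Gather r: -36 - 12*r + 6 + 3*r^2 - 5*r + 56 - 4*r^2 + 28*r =-r^2 + 11*r + 26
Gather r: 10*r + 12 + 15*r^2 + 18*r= 15*r^2 + 28*r + 12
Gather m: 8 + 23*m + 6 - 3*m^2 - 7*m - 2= -3*m^2 + 16*m + 12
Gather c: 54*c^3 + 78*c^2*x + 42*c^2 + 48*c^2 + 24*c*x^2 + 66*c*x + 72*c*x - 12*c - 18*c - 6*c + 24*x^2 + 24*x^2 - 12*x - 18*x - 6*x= 54*c^3 + c^2*(78*x + 90) + c*(24*x^2 + 138*x - 36) + 48*x^2 - 36*x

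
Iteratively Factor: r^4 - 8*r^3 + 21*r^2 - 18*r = (r - 3)*(r^3 - 5*r^2 + 6*r) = r*(r - 3)*(r^2 - 5*r + 6) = r*(r - 3)*(r - 2)*(r - 3)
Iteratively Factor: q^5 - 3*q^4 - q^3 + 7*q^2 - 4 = (q - 1)*(q^4 - 2*q^3 - 3*q^2 + 4*q + 4) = (q - 1)*(q + 1)*(q^3 - 3*q^2 + 4) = (q - 1)*(q + 1)^2*(q^2 - 4*q + 4) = (q - 2)*(q - 1)*(q + 1)^2*(q - 2)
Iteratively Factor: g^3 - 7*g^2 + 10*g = (g)*(g^2 - 7*g + 10) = g*(g - 2)*(g - 5)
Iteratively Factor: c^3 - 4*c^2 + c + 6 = (c + 1)*(c^2 - 5*c + 6) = (c - 2)*(c + 1)*(c - 3)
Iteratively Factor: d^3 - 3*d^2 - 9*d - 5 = (d + 1)*(d^2 - 4*d - 5) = (d - 5)*(d + 1)*(d + 1)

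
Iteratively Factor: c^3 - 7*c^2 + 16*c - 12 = (c - 3)*(c^2 - 4*c + 4) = (c - 3)*(c - 2)*(c - 2)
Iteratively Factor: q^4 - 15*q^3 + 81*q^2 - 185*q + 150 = (q - 5)*(q^3 - 10*q^2 + 31*q - 30) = (q - 5)^2*(q^2 - 5*q + 6) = (q - 5)^2*(q - 3)*(q - 2)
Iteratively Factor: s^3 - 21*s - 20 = (s + 1)*(s^2 - s - 20) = (s + 1)*(s + 4)*(s - 5)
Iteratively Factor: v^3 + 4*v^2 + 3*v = (v + 3)*(v^2 + v) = (v + 1)*(v + 3)*(v)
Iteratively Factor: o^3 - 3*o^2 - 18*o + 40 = (o - 5)*(o^2 + 2*o - 8) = (o - 5)*(o + 4)*(o - 2)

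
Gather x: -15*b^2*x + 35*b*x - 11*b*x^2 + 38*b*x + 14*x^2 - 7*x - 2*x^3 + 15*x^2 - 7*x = -2*x^3 + x^2*(29 - 11*b) + x*(-15*b^2 + 73*b - 14)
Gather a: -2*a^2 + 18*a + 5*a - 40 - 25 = -2*a^2 + 23*a - 65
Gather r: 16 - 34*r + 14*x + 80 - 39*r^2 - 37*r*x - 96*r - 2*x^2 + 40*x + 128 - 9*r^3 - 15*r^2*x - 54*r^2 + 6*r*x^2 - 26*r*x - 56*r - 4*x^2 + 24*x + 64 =-9*r^3 + r^2*(-15*x - 93) + r*(6*x^2 - 63*x - 186) - 6*x^2 + 78*x + 288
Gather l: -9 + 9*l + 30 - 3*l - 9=6*l + 12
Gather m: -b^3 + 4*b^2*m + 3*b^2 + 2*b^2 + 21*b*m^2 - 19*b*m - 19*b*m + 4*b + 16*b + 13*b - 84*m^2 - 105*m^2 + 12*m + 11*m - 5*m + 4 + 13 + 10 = -b^3 + 5*b^2 + 33*b + m^2*(21*b - 189) + m*(4*b^2 - 38*b + 18) + 27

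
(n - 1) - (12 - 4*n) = 5*n - 13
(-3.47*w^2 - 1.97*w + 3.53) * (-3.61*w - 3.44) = 12.5267*w^3 + 19.0485*w^2 - 5.9665*w - 12.1432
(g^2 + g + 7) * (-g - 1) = -g^3 - 2*g^2 - 8*g - 7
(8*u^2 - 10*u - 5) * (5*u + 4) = 40*u^3 - 18*u^2 - 65*u - 20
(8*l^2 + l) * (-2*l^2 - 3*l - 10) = -16*l^4 - 26*l^3 - 83*l^2 - 10*l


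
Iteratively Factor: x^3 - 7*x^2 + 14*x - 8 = (x - 4)*(x^2 - 3*x + 2) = (x - 4)*(x - 2)*(x - 1)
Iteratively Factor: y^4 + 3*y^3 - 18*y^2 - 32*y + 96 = (y + 4)*(y^3 - y^2 - 14*y + 24) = (y - 3)*(y + 4)*(y^2 + 2*y - 8) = (y - 3)*(y + 4)^2*(y - 2)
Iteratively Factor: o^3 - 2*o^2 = (o)*(o^2 - 2*o) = o^2*(o - 2)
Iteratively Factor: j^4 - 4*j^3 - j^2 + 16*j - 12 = (j + 2)*(j^3 - 6*j^2 + 11*j - 6) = (j - 1)*(j + 2)*(j^2 - 5*j + 6) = (j - 2)*(j - 1)*(j + 2)*(j - 3)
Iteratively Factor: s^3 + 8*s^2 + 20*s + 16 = (s + 2)*(s^2 + 6*s + 8) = (s + 2)^2*(s + 4)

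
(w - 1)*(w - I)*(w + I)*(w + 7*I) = w^4 - w^3 + 7*I*w^3 + w^2 - 7*I*w^2 - w + 7*I*w - 7*I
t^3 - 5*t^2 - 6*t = t*(t - 6)*(t + 1)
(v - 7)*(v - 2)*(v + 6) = v^3 - 3*v^2 - 40*v + 84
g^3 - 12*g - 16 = (g - 4)*(g + 2)^2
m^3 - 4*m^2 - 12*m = m*(m - 6)*(m + 2)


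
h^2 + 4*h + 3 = (h + 1)*(h + 3)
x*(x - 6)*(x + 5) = x^3 - x^2 - 30*x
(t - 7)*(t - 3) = t^2 - 10*t + 21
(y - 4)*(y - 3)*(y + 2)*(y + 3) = y^4 - 2*y^3 - 17*y^2 + 18*y + 72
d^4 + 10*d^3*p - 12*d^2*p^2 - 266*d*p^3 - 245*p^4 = (d - 5*p)*(d + p)*(d + 7*p)^2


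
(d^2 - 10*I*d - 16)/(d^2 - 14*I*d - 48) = (d - 2*I)/(d - 6*I)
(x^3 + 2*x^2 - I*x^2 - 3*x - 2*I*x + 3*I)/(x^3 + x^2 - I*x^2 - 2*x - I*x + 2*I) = (x + 3)/(x + 2)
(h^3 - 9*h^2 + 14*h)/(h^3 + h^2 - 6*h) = (h - 7)/(h + 3)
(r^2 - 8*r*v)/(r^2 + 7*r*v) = (r - 8*v)/(r + 7*v)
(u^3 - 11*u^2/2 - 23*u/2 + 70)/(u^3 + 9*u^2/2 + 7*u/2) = (u^2 - 9*u + 20)/(u*(u + 1))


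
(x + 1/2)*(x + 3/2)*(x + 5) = x^3 + 7*x^2 + 43*x/4 + 15/4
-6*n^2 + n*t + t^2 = (-2*n + t)*(3*n + t)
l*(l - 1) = l^2 - l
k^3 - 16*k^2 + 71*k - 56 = (k - 8)*(k - 7)*(k - 1)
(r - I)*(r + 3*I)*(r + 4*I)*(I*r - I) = I*r^4 - 6*r^3 - I*r^3 + 6*r^2 - 5*I*r^2 - 12*r + 5*I*r + 12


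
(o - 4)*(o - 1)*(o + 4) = o^3 - o^2 - 16*o + 16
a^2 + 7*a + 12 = (a + 3)*(a + 4)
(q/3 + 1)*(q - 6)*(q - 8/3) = q^3/3 - 17*q^2/9 - 10*q/3 + 16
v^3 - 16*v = v*(v - 4)*(v + 4)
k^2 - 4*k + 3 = (k - 3)*(k - 1)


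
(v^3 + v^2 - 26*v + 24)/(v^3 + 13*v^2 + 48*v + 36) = (v^2 - 5*v + 4)/(v^2 + 7*v + 6)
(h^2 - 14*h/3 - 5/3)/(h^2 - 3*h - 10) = (h + 1/3)/(h + 2)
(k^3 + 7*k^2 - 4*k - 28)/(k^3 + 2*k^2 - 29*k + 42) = (k + 2)/(k - 3)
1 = 1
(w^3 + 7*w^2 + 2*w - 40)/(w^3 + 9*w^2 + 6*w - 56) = (w + 5)/(w + 7)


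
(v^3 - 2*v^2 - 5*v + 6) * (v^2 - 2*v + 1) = v^5 - 4*v^4 + 14*v^2 - 17*v + 6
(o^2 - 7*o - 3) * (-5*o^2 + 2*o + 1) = -5*o^4 + 37*o^3 + 2*o^2 - 13*o - 3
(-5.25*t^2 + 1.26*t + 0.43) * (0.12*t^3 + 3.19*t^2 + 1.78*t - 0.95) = -0.63*t^5 - 16.5963*t^4 - 5.274*t^3 + 8.602*t^2 - 0.4316*t - 0.4085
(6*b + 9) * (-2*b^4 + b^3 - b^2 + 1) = -12*b^5 - 12*b^4 + 3*b^3 - 9*b^2 + 6*b + 9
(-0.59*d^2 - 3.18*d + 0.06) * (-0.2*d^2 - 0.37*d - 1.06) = 0.118*d^4 + 0.8543*d^3 + 1.79*d^2 + 3.3486*d - 0.0636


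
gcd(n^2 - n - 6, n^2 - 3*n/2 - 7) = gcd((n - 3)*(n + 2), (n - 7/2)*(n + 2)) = n + 2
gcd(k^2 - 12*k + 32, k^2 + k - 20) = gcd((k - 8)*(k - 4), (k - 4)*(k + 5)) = k - 4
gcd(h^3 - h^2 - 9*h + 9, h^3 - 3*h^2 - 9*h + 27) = h^2 - 9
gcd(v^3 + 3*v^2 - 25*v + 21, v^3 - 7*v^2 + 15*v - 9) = v^2 - 4*v + 3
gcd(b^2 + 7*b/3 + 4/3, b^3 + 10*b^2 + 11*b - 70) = 1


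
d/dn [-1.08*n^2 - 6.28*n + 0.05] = -2.16*n - 6.28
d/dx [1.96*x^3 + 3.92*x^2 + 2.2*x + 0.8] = 5.88*x^2 + 7.84*x + 2.2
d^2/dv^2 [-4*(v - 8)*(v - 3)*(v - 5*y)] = -24*v + 40*y + 88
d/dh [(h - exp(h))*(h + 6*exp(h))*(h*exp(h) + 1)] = (1 - exp(h))*(h + 6*exp(h))*(h*exp(h) + 1) + (h + 1)*(h - exp(h))*(h + 6*exp(h))*exp(h) + (h - exp(h))*(h*exp(h) + 1)*(6*exp(h) + 1)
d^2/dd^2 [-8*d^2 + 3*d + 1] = -16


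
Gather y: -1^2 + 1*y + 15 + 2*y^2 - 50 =2*y^2 + y - 36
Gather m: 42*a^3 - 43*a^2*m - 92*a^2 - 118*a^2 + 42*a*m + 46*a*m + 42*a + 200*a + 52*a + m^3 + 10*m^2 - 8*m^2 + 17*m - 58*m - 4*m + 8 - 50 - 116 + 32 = 42*a^3 - 210*a^2 + 294*a + m^3 + 2*m^2 + m*(-43*a^2 + 88*a - 45) - 126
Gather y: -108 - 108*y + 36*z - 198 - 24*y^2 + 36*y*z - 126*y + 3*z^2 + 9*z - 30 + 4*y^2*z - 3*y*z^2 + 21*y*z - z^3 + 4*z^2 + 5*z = y^2*(4*z - 24) + y*(-3*z^2 + 57*z - 234) - z^3 + 7*z^2 + 50*z - 336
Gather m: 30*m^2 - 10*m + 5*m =30*m^2 - 5*m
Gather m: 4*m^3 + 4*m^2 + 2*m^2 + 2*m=4*m^3 + 6*m^2 + 2*m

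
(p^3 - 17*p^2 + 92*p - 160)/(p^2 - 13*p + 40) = p - 4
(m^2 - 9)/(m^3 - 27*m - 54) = (m - 3)/(m^2 - 3*m - 18)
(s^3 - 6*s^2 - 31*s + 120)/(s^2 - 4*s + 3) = (s^2 - 3*s - 40)/(s - 1)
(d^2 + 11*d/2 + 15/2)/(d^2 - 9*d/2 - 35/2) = (d + 3)/(d - 7)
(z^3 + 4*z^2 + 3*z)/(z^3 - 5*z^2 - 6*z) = (z + 3)/(z - 6)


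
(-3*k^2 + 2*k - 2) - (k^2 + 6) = -4*k^2 + 2*k - 8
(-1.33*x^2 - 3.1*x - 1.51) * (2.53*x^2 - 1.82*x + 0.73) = -3.3649*x^4 - 5.4224*x^3 + 0.8508*x^2 + 0.4852*x - 1.1023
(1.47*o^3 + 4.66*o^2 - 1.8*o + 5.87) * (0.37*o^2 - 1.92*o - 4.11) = 0.5439*o^5 - 1.0982*o^4 - 15.6549*o^3 - 13.5247*o^2 - 3.8724*o - 24.1257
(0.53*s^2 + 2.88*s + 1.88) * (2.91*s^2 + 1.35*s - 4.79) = 1.5423*s^4 + 9.0963*s^3 + 6.8201*s^2 - 11.2572*s - 9.0052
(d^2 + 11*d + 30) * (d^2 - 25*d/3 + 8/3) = d^4 + 8*d^3/3 - 59*d^2 - 662*d/3 + 80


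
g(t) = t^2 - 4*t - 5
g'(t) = 2*t - 4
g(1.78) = -8.95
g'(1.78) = -0.44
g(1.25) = -8.44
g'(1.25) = -1.50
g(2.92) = -8.15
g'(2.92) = 1.84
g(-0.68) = -1.82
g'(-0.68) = -5.36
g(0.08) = -5.31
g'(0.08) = -3.84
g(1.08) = -8.15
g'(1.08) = -1.84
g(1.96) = -9.00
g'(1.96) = -0.08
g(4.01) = -4.96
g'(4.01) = 4.02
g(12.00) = 91.00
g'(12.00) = 20.00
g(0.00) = -5.00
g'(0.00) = -4.00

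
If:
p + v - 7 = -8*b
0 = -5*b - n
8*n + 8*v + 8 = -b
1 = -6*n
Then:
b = 1/30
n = -1/6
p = 1817/240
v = -67/80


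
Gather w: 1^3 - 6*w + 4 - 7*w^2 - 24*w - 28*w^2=-35*w^2 - 30*w + 5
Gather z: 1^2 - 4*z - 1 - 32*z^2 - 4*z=-32*z^2 - 8*z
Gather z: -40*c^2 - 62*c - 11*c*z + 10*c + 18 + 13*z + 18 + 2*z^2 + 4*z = -40*c^2 - 52*c + 2*z^2 + z*(17 - 11*c) + 36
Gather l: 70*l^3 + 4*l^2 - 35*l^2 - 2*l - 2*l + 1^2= 70*l^3 - 31*l^2 - 4*l + 1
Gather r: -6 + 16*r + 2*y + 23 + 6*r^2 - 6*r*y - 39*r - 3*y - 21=6*r^2 + r*(-6*y - 23) - y - 4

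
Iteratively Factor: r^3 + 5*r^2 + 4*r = (r)*(r^2 + 5*r + 4) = r*(r + 4)*(r + 1)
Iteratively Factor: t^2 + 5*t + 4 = (t + 1)*(t + 4)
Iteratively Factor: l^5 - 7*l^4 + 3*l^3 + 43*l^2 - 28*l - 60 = (l + 1)*(l^4 - 8*l^3 + 11*l^2 + 32*l - 60) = (l - 3)*(l + 1)*(l^3 - 5*l^2 - 4*l + 20) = (l - 3)*(l - 2)*(l + 1)*(l^2 - 3*l - 10) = (l - 5)*(l - 3)*(l - 2)*(l + 1)*(l + 2)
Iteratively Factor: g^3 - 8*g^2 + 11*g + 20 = (g - 4)*(g^2 - 4*g - 5) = (g - 5)*(g - 4)*(g + 1)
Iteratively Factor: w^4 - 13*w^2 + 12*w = (w - 1)*(w^3 + w^2 - 12*w) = (w - 3)*(w - 1)*(w^2 + 4*w) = w*(w - 3)*(w - 1)*(w + 4)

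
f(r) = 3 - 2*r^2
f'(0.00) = 0.00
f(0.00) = 3.00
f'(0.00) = 0.00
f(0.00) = 3.00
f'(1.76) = -7.04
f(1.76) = -3.20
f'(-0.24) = 0.96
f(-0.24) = 2.88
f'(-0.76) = 3.04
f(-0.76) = 1.84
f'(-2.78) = 11.12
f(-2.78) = -12.46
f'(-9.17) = 36.68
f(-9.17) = -165.18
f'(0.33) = -1.32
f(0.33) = 2.78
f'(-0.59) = 2.36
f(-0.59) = 2.30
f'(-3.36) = 13.44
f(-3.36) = -19.58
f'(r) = -4*r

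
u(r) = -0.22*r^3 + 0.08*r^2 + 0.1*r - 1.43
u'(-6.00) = -24.62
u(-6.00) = 48.37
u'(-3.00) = -6.32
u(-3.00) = 4.93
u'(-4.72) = -15.36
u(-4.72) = 23.01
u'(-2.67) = -5.03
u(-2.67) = 3.06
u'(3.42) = -7.07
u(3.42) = -8.95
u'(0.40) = 0.06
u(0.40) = -1.39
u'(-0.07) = 0.09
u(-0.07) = -1.44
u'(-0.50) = -0.14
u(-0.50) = -1.43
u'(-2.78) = -5.45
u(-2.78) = 3.64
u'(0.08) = 0.11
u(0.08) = -1.42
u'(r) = -0.66*r^2 + 0.16*r + 0.1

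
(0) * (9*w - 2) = 0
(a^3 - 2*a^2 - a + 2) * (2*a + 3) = 2*a^4 - a^3 - 8*a^2 + a + 6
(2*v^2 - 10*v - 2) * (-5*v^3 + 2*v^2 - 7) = -10*v^5 + 54*v^4 - 10*v^3 - 18*v^2 + 70*v + 14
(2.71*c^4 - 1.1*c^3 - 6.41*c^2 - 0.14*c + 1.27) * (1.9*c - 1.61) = 5.149*c^5 - 6.4531*c^4 - 10.408*c^3 + 10.0541*c^2 + 2.6384*c - 2.0447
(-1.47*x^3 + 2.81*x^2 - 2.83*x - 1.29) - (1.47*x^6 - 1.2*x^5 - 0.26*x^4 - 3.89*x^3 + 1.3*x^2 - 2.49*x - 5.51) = -1.47*x^6 + 1.2*x^5 + 0.26*x^4 + 2.42*x^3 + 1.51*x^2 - 0.34*x + 4.22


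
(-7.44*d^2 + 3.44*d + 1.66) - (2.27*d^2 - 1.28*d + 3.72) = -9.71*d^2 + 4.72*d - 2.06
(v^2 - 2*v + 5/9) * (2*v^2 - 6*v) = 2*v^4 - 10*v^3 + 118*v^2/9 - 10*v/3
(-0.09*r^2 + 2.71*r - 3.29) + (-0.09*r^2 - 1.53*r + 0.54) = -0.18*r^2 + 1.18*r - 2.75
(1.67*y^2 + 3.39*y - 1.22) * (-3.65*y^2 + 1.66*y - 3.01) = -6.0955*y^4 - 9.6013*y^3 + 5.0537*y^2 - 12.2291*y + 3.6722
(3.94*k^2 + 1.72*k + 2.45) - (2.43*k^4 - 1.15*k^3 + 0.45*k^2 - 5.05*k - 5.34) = -2.43*k^4 + 1.15*k^3 + 3.49*k^2 + 6.77*k + 7.79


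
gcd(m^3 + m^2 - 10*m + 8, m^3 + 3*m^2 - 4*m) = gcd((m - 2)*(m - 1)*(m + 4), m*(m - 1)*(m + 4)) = m^2 + 3*m - 4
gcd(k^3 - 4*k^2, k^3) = k^2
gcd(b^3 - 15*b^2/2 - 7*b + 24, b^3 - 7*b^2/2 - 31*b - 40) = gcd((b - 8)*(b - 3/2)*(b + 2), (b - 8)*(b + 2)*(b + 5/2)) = b^2 - 6*b - 16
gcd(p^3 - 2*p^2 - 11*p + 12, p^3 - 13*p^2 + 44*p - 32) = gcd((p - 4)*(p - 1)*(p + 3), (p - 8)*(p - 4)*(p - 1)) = p^2 - 5*p + 4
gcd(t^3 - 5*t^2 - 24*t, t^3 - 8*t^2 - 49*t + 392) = t - 8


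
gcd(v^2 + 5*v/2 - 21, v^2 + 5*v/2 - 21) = v^2 + 5*v/2 - 21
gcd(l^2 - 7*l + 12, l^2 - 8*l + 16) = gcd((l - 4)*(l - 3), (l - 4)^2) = l - 4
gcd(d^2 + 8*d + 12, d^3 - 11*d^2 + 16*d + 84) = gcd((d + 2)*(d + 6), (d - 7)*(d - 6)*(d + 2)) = d + 2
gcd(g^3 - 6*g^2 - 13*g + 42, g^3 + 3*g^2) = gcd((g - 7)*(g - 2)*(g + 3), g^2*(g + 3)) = g + 3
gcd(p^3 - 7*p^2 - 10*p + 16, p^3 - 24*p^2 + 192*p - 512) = p - 8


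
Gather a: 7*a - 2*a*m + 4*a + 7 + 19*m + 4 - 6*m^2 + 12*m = a*(11 - 2*m) - 6*m^2 + 31*m + 11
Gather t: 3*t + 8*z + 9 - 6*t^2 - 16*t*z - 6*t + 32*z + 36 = -6*t^2 + t*(-16*z - 3) + 40*z + 45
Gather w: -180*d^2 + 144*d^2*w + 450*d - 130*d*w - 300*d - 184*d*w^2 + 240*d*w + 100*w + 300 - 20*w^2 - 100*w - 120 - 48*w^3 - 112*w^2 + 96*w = -180*d^2 + 150*d - 48*w^3 + w^2*(-184*d - 132) + w*(144*d^2 + 110*d + 96) + 180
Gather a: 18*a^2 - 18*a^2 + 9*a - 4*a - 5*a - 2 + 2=0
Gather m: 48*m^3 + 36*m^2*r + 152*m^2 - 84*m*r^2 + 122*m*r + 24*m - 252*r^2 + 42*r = 48*m^3 + m^2*(36*r + 152) + m*(-84*r^2 + 122*r + 24) - 252*r^2 + 42*r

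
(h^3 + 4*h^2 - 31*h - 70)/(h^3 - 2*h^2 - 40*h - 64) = (h^2 + 2*h - 35)/(h^2 - 4*h - 32)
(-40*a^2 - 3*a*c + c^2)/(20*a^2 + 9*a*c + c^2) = (-8*a + c)/(4*a + c)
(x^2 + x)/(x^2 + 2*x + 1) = x/(x + 1)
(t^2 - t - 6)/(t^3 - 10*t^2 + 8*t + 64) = (t - 3)/(t^2 - 12*t + 32)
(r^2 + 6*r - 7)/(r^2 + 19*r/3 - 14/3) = 3*(r - 1)/(3*r - 2)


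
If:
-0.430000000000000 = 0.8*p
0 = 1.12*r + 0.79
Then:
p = -0.54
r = -0.71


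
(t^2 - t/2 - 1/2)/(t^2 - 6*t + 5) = (t + 1/2)/(t - 5)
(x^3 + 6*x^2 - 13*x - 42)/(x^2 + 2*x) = x + 4 - 21/x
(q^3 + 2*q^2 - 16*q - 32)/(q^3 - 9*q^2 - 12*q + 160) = (q^2 - 2*q - 8)/(q^2 - 13*q + 40)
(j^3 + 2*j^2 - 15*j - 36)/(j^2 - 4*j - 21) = (j^2 - j - 12)/(j - 7)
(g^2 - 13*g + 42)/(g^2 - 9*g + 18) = (g - 7)/(g - 3)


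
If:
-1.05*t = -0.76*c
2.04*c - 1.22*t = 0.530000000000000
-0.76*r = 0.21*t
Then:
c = 0.46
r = -0.09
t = 0.33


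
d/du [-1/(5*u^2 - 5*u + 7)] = 5*(2*u - 1)/(5*u^2 - 5*u + 7)^2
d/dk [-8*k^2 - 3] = -16*k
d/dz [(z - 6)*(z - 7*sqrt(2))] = 2*z - 7*sqrt(2) - 6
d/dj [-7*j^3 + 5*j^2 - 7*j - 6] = -21*j^2 + 10*j - 7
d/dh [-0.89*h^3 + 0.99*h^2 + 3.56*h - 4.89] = -2.67*h^2 + 1.98*h + 3.56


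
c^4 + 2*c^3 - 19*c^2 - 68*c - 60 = (c - 5)*(c + 2)^2*(c + 3)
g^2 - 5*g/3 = g*(g - 5/3)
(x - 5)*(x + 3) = x^2 - 2*x - 15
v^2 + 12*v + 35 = (v + 5)*(v + 7)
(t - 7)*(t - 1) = t^2 - 8*t + 7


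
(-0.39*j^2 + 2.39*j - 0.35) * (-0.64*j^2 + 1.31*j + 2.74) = 0.2496*j^4 - 2.0405*j^3 + 2.2863*j^2 + 6.0901*j - 0.959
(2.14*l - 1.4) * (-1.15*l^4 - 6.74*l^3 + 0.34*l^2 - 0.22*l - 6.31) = -2.461*l^5 - 12.8136*l^4 + 10.1636*l^3 - 0.9468*l^2 - 13.1954*l + 8.834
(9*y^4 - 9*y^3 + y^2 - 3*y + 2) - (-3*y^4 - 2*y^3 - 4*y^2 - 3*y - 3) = 12*y^4 - 7*y^3 + 5*y^2 + 5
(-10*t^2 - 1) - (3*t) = -10*t^2 - 3*t - 1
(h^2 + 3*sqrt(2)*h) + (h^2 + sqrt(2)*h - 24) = 2*h^2 + 4*sqrt(2)*h - 24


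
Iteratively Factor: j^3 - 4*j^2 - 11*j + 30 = (j - 2)*(j^2 - 2*j - 15) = (j - 2)*(j + 3)*(j - 5)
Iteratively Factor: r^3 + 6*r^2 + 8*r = (r + 4)*(r^2 + 2*r) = r*(r + 4)*(r + 2)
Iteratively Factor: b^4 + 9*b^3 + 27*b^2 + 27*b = (b)*(b^3 + 9*b^2 + 27*b + 27) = b*(b + 3)*(b^2 + 6*b + 9) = b*(b + 3)^2*(b + 3)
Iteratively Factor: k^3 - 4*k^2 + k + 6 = (k + 1)*(k^2 - 5*k + 6) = (k - 2)*(k + 1)*(k - 3)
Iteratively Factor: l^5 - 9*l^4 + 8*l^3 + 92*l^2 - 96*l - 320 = (l - 4)*(l^4 - 5*l^3 - 12*l^2 + 44*l + 80) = (l - 4)^2*(l^3 - l^2 - 16*l - 20) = (l - 4)^2*(l + 2)*(l^2 - 3*l - 10) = (l - 5)*(l - 4)^2*(l + 2)*(l + 2)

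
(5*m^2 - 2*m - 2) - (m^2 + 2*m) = 4*m^2 - 4*m - 2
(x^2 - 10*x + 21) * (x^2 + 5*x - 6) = x^4 - 5*x^3 - 35*x^2 + 165*x - 126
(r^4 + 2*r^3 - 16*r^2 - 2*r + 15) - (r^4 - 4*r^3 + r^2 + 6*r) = 6*r^3 - 17*r^2 - 8*r + 15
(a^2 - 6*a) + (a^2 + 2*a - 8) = 2*a^2 - 4*a - 8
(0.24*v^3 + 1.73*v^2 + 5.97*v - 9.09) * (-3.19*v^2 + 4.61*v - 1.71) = -0.7656*v^5 - 4.4123*v^4 - 11.4794*v^3 + 53.5605*v^2 - 52.1136*v + 15.5439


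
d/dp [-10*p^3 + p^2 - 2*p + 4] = -30*p^2 + 2*p - 2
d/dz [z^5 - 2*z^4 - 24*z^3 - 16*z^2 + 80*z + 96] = 5*z^4 - 8*z^3 - 72*z^2 - 32*z + 80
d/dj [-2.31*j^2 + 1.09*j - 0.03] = 1.09 - 4.62*j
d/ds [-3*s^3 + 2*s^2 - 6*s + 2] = -9*s^2 + 4*s - 6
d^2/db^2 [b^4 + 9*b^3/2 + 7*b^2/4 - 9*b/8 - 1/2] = 12*b^2 + 27*b + 7/2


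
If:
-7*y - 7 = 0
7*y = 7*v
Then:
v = -1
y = -1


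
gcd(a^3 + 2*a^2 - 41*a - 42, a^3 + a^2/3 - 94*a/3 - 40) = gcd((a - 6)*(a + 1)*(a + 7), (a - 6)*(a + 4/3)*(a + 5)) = a - 6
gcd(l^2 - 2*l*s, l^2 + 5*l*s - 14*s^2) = -l + 2*s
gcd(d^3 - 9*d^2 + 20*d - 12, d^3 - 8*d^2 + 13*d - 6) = d^2 - 7*d + 6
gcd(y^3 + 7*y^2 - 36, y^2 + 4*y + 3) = y + 3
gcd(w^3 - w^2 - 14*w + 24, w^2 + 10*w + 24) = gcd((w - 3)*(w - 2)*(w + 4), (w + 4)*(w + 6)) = w + 4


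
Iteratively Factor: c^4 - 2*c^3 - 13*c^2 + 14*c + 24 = (c - 2)*(c^3 - 13*c - 12) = (c - 4)*(c - 2)*(c^2 + 4*c + 3) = (c - 4)*(c - 2)*(c + 3)*(c + 1)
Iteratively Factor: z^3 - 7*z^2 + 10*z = (z)*(z^2 - 7*z + 10) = z*(z - 2)*(z - 5)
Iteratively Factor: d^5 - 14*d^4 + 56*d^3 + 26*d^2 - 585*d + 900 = (d - 5)*(d^4 - 9*d^3 + 11*d^2 + 81*d - 180) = (d - 5)^2*(d^3 - 4*d^2 - 9*d + 36) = (d - 5)^2*(d - 4)*(d^2 - 9) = (d - 5)^2*(d - 4)*(d + 3)*(d - 3)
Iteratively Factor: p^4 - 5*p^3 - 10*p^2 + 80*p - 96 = (p - 3)*(p^3 - 2*p^2 - 16*p + 32) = (p - 3)*(p - 2)*(p^2 - 16) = (p - 3)*(p - 2)*(p + 4)*(p - 4)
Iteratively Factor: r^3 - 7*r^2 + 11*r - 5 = (r - 5)*(r^2 - 2*r + 1) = (r - 5)*(r - 1)*(r - 1)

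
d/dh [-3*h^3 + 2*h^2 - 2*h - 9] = -9*h^2 + 4*h - 2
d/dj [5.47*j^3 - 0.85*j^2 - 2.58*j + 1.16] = 16.41*j^2 - 1.7*j - 2.58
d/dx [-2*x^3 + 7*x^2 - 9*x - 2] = -6*x^2 + 14*x - 9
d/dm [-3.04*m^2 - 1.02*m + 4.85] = -6.08*m - 1.02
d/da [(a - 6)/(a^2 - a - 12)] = (a^2 - a - (a - 6)*(2*a - 1) - 12)/(-a^2 + a + 12)^2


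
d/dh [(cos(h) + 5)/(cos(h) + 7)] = -2*sin(h)/(cos(h) + 7)^2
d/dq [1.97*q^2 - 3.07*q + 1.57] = 3.94*q - 3.07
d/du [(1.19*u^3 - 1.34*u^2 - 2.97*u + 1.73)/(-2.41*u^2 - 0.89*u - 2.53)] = (-2.8679*u^4 - 2.1182*u^3 - 14.9972*u^2 + 15.119*u + 9.0538)/(5.8081*u^4 + 4.2898*u^3 + 12.9867*u^2 + 4.5034*u + 6.4009)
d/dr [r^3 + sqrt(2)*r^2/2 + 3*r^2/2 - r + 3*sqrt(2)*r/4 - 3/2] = 3*r^2 + sqrt(2)*r + 3*r - 1 + 3*sqrt(2)/4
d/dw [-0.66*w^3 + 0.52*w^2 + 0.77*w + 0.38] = -1.98*w^2 + 1.04*w + 0.77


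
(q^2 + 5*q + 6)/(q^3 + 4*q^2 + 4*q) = (q + 3)/(q*(q + 2))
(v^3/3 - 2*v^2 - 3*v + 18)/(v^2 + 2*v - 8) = (v^3 - 6*v^2 - 9*v + 54)/(3*(v^2 + 2*v - 8))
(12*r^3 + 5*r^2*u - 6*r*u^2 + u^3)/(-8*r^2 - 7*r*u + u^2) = (-12*r^2 + 7*r*u - u^2)/(8*r - u)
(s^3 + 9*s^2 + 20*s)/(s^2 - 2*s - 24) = s*(s + 5)/(s - 6)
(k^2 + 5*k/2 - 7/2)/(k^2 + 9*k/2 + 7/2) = (k - 1)/(k + 1)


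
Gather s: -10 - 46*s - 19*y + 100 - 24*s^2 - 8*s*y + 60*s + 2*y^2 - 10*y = -24*s^2 + s*(14 - 8*y) + 2*y^2 - 29*y + 90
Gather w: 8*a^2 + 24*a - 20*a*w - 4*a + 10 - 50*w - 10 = 8*a^2 + 20*a + w*(-20*a - 50)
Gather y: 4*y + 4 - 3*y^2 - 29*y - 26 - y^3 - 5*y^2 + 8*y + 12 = -y^3 - 8*y^2 - 17*y - 10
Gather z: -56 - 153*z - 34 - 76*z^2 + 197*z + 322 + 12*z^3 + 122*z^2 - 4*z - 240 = 12*z^3 + 46*z^2 + 40*z - 8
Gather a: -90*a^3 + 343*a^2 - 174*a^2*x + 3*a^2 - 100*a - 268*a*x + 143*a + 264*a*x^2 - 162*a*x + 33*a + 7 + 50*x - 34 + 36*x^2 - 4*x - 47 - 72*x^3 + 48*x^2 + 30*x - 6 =-90*a^3 + a^2*(346 - 174*x) + a*(264*x^2 - 430*x + 76) - 72*x^3 + 84*x^2 + 76*x - 80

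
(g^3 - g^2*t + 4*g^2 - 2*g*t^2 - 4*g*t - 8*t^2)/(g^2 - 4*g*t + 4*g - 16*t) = (-g^2 + g*t + 2*t^2)/(-g + 4*t)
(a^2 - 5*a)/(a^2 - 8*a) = (a - 5)/(a - 8)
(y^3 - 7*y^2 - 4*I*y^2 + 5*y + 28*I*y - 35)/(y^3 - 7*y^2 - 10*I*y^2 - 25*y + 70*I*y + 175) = (y + I)/(y - 5*I)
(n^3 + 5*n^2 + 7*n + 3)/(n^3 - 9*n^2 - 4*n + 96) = (n^2 + 2*n + 1)/(n^2 - 12*n + 32)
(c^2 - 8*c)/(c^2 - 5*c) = (c - 8)/(c - 5)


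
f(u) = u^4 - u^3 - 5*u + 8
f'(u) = 4*u^3 - 3*u^2 - 5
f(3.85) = 151.39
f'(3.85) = 178.80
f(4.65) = 351.74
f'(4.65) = 332.31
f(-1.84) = 34.89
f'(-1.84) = -40.07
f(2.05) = 6.80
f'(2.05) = 16.85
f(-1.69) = 29.43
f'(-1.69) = -32.88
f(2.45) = 17.07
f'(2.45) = 35.82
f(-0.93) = 14.20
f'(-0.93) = -10.81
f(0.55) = 5.18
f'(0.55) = -5.24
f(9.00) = 5795.00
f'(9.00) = 2668.00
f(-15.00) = 54083.00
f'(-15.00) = -14180.00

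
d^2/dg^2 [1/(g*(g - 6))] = 2*(g^2 + g*(g - 6) + (g - 6)^2)/(g^3*(g - 6)^3)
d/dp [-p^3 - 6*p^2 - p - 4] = -3*p^2 - 12*p - 1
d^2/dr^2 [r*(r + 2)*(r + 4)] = 6*r + 12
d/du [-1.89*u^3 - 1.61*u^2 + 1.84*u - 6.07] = -5.67*u^2 - 3.22*u + 1.84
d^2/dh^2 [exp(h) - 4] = exp(h)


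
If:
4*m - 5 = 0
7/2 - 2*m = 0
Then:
No Solution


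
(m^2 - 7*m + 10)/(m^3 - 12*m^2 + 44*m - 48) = (m - 5)/(m^2 - 10*m + 24)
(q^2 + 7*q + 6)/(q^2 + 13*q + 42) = (q + 1)/(q + 7)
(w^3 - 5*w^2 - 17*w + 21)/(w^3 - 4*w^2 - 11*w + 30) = (w^2 - 8*w + 7)/(w^2 - 7*w + 10)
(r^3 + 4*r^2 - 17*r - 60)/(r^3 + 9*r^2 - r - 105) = (r^2 - r - 12)/(r^2 + 4*r - 21)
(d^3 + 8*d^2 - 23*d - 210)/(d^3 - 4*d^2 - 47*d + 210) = (d + 6)/(d - 6)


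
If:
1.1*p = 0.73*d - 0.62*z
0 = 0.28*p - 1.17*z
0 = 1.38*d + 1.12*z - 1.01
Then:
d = 0.66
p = 0.38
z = 0.09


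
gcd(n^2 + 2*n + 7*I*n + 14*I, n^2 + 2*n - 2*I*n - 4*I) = n + 2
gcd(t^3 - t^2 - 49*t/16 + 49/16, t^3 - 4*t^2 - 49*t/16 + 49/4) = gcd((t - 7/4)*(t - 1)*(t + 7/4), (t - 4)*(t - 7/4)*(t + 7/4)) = t^2 - 49/16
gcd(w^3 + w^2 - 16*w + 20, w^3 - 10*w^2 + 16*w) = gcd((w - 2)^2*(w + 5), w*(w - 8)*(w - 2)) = w - 2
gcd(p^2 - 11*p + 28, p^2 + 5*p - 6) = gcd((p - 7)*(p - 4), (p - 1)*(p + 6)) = 1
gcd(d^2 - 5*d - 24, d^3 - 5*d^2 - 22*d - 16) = d - 8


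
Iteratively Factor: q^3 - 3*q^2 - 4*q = (q)*(q^2 - 3*q - 4) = q*(q + 1)*(q - 4)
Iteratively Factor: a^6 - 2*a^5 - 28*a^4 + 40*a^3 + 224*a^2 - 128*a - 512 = (a - 2)*(a^5 - 28*a^3 - 16*a^2 + 192*a + 256) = (a - 4)*(a - 2)*(a^4 + 4*a^3 - 12*a^2 - 64*a - 64) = (a - 4)^2*(a - 2)*(a^3 + 8*a^2 + 20*a + 16) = (a - 4)^2*(a - 2)*(a + 4)*(a^2 + 4*a + 4) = (a - 4)^2*(a - 2)*(a + 2)*(a + 4)*(a + 2)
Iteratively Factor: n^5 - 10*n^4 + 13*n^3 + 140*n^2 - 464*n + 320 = (n - 4)*(n^4 - 6*n^3 - 11*n^2 + 96*n - 80) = (n - 5)*(n - 4)*(n^3 - n^2 - 16*n + 16) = (n - 5)*(n - 4)^2*(n^2 + 3*n - 4) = (n - 5)*(n - 4)^2*(n - 1)*(n + 4)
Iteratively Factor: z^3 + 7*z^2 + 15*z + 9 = (z + 3)*(z^2 + 4*z + 3) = (z + 3)^2*(z + 1)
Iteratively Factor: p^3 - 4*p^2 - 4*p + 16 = (p - 2)*(p^2 - 2*p - 8) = (p - 4)*(p - 2)*(p + 2)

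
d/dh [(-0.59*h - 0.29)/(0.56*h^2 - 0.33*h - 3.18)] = (0.3304*h^2 + 0.3248*h + 1.7805)/(0.3136*h^4 - 0.3696*h^3 - 3.4527*h^2 + 2.0988*h + 10.1124)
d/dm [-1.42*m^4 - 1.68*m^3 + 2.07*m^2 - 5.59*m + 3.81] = -5.68*m^3 - 5.04*m^2 + 4.14*m - 5.59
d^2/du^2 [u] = 0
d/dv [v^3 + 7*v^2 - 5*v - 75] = 3*v^2 + 14*v - 5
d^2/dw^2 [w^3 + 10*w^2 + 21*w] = 6*w + 20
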